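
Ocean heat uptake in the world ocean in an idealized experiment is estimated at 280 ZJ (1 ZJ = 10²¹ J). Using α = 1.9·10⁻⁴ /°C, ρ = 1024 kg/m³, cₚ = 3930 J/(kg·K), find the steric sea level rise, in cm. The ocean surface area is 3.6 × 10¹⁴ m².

Per unit area: Q = 280×10²¹ / (3.6×10¹⁴) ≈ 7.778×10⁸ J/m²
Δh = αQ/(ρcₚ) = 1.9×10⁻⁴ × 7.778×10⁸ / (1024 × 3930) ≈ 0.036722 m

3.67 cm of thermosteric rise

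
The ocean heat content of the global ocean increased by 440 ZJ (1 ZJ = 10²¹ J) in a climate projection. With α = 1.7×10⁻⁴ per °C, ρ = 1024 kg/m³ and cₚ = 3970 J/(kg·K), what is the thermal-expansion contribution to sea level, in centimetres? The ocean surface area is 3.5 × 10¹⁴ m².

Per unit area: Q = 440×10²¹ / (3.5×10¹⁴) ≈ 1.257×10⁹ J/m²
Δh = αQ/(ρcₚ) = 1.7×10⁻⁴ × 1.257×10⁹ / (1024 × 3970) ≈ 0.052565 m

about 5.26 cm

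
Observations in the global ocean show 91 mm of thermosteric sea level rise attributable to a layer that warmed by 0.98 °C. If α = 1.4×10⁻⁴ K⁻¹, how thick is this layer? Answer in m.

H = Δh/(αΔT) = 0.091 / (1.4×10⁻⁴ × 0.98) ≈ 663.3 m

663 m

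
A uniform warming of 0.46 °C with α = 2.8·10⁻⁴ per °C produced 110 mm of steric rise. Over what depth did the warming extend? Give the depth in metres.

H = Δh/(αΔT) = 0.11 / (2.8×10⁻⁴ × 0.46) ≈ 854.0 m

H ≈ 854 m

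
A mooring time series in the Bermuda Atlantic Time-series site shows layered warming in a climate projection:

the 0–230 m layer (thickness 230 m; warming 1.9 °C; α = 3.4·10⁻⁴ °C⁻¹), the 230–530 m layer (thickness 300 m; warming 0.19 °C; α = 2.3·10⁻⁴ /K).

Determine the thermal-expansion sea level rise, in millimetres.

Layer 1: 3.4×10⁻⁴ × 1.9 × 230 = 0.14858 m
Layer 2: 2.3×10⁻⁴ × 0.19 × 300 = 0.01311 m
Δh = 0.14858 + 0.01311 = 0.16169 m

Δh ≈ 162 mm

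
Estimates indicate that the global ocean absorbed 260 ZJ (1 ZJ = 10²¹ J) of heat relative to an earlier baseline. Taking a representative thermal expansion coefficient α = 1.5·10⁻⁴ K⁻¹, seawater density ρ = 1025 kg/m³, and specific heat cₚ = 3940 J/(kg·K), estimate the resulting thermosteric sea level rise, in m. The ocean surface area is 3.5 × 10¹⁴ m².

Δh ≈ 0.0276 m

Per unit area: Q = 260×10²¹ / (3.5×10¹⁴) ≈ 7.429×10⁸ J/m²
Δh = αQ/(ρcₚ) = 1.5×10⁻⁴ × 7.429×10⁸ / (1025 × 3940) ≈ 0.027593 m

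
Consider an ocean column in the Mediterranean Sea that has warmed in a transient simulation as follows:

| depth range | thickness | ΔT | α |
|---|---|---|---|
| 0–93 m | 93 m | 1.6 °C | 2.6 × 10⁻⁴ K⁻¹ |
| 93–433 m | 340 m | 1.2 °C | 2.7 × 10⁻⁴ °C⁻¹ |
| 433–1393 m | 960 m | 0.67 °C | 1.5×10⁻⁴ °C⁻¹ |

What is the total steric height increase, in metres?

about 0.245 m

2.6×10⁻⁴ × 93 × 1.6 = 0.038688 m
93–433 m: 340 × 2.7×10⁻⁴ × 1.2 = 0.11016 m
0.67 × 960 × 1.5×10⁻⁴ = 0.09648 m
Δh = 0.038688 + 0.11016 + 0.09648 = 0.245328 m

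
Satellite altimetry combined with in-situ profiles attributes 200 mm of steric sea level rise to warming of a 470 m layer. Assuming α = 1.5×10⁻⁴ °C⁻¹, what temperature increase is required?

ΔT = Δh/(αH) = 0.2 / (1.5×10⁻⁴ × 470) ≈ 2.837 °C

2.84 °C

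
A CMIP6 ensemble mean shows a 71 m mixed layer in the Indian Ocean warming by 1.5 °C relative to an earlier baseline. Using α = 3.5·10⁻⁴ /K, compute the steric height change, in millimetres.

about 37 mm

Δh = αΔT·H = 3.5×10⁻⁴ × 1.5 × 71 = 0.037275 m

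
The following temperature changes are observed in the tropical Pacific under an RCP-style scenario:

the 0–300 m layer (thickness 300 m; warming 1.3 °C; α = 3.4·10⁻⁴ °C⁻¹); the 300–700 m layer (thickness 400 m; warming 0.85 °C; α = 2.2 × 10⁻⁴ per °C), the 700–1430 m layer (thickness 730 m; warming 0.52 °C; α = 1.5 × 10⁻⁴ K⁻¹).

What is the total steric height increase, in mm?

about 264 mm

1.3 × 3.4×10⁻⁴ × 300 = 0.13260 m
300–700 m: 400 × 2.2×10⁻⁴ × 0.85 = 0.07480 m
700–1430 m: 1.5×10⁻⁴ × 730 × 0.52 = 0.05694 m
Δh = 0.13260 + 0.07480 + 0.05694 = 0.26434 m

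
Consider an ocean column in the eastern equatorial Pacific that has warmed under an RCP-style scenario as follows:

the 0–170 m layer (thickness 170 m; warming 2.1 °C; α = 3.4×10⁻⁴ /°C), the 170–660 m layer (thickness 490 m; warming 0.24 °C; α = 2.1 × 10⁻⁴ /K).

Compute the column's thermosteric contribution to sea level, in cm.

Δh = 15 cm

Layer 1: 170 × 3.4×10⁻⁴ × 2.1 = 0.12138 m
170–660 m: 2.1×10⁻⁴ × 490 × 0.24 = 0.024696 m
Δh = 0.12138 + 0.024696 = 0.146076 m ≈ 15 cm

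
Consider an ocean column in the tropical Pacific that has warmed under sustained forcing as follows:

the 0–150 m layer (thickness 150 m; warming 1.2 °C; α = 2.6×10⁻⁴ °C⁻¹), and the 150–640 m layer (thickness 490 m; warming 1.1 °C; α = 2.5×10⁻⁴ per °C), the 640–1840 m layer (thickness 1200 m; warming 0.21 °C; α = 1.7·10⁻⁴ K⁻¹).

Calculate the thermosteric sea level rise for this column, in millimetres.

220 mm of thermosteric rise

Layer 1: 1.2 × 150 × 2.6×10⁻⁴ = 0.04680 m
150–640 m: 490 × 2.5×10⁻⁴ × 1.1 = 0.13475 m
0.21 × 1200 × 1.7×10⁻⁴ = 0.04284 m
Δh = 0.04680 + 0.13475 + 0.04284 = 0.22439 m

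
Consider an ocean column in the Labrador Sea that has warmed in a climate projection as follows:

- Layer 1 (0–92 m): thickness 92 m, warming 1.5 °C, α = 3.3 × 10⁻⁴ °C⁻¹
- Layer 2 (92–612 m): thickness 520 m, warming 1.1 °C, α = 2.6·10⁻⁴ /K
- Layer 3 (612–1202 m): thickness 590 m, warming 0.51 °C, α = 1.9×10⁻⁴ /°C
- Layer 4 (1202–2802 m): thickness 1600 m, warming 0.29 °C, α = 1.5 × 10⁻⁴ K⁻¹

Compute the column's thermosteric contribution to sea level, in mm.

0–92 m: 3.3×10⁻⁴ × 1.5 × 92 = 0.04554 m
92–612 m: 1.1 × 2.6×10⁻⁴ × 520 = 0.14872 m
Layer 3: 590 × 0.51 × 1.9×10⁻⁴ = 0.057171 m
1202–2802 m: 0.29 × 1.5×10⁻⁴ × 1600 = 0.06960 m
Δh = 0.04554 + 0.14872 + 0.057171 + 0.06960 = 0.321031 m

320 mm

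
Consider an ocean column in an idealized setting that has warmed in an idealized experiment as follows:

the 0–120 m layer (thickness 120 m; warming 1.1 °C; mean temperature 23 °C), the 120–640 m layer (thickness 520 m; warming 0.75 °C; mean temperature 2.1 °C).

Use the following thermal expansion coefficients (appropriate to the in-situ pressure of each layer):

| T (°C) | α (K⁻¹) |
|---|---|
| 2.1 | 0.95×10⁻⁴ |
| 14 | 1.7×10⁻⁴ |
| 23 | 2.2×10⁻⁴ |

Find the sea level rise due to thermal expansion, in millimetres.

Layer 1 at 23 °C → α = 2.2×10⁻⁴ K⁻¹
Layer 2 at 2.1 °C → α = 0.95×10⁻⁴ K⁻¹
2.2×10⁻⁴ × 1.1 × 120 = 0.02904 m
Layer 2: 0.95×10⁻⁴ × 0.75 × 520 = 0.03705 m
Δh = 0.02904 + 0.03705 = 0.06609 m ≈ 66.1 mm

about 66.1 mm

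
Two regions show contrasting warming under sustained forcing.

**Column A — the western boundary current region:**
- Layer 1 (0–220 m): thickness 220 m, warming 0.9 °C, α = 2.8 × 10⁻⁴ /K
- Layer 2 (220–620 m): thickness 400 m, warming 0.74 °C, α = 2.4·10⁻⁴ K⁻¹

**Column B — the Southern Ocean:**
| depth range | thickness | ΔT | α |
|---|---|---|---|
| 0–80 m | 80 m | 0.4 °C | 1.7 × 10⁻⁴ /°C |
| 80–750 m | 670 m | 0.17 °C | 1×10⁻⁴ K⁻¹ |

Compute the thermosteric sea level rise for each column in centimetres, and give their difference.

Δh_A ≈ 13 cm, Δh_B ≈ 1.7 cm; difference ≈ 11 cm

A 0–220 m: 2.8×10⁻⁴ × 220 × 0.9 = 0.05544 m
A 220–620 m: 2.4×10⁻⁴ × 400 × 0.74 = 0.07104 m
A total: 0.12648 m
B 1.7×10⁻⁴ × 80 × 0.4 = 0.00544 m
B 0.17 × 670 × 1×10⁻⁴ = 0.01139 m
B total: 0.01683 m
Difference: 0.12648 − 0.01683 = 0.10965 m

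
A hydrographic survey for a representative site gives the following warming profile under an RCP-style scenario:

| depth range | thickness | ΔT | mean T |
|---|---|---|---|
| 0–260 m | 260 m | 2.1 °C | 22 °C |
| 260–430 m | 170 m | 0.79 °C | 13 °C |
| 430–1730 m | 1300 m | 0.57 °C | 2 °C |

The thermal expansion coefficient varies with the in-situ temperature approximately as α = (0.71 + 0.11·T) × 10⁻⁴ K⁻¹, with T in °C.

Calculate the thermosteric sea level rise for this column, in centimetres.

Layer 1: α = (0.71 + 0.11×22)×10⁻⁴ = 3.13×10⁻⁴ K⁻¹
Layer 2: α = (0.71 + 0.11×13)×10⁻⁴ = 2.14×10⁻⁴ K⁻¹
Layer 3: α = (0.71 + 0.11×2)×10⁻⁴ = 0.93×10⁻⁴ K⁻¹
3.13×10⁻⁴ × 2.1 × 260 = 0.170898 m
260–430 m: 0.79 × 170 × 2.14×10⁻⁴ = 0.0287402 m
1300 × 0.93×10⁻⁴ × 0.57 = 0.068913 m
Δh = 0.170898 + 0.0287402 + 0.068913 = 0.2685512 m

26.9 cm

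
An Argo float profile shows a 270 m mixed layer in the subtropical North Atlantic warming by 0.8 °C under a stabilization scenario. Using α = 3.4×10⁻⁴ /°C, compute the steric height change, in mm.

Δh ≈ 73.4 mm

Δh = αΔT·H = 3.4×10⁻⁴ × 0.8 × 270 = 0.07344 m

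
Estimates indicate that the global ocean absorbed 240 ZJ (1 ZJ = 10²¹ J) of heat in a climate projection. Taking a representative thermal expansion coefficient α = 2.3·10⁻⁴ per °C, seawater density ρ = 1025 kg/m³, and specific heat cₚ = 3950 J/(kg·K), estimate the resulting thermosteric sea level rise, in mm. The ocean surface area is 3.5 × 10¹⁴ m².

39.0 mm of thermosteric rise

Per unit area: Q = 240×10²¹ / (3.5×10¹⁴) ≈ 6.857×10⁸ J/m²
Δh = αQ/(ρcₚ) = 2.3×10⁻⁴ × 6.857×10⁸ / (1025 × 3950) ≈ 0.038953 m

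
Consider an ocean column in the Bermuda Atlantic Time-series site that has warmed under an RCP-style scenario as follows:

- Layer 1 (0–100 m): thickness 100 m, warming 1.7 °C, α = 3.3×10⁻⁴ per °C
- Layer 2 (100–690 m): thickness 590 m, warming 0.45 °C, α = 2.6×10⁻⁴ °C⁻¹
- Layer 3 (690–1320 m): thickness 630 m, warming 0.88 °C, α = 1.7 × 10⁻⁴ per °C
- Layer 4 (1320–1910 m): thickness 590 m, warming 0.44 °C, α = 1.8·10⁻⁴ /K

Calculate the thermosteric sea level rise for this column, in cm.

about 26.6 cm

0–100 m: 1.7 × 3.3×10⁻⁴ × 100 = 0.05610 m
Layer 2: 590 × 0.45 × 2.6×10⁻⁴ = 0.06903 m
Layer 3: 0.88 × 1.7×10⁻⁴ × 630 = 0.094248 m
Layer 4: 590 × 1.8×10⁻⁴ × 0.44 = 0.046728 m
Δh = 0.05610 + 0.06903 + 0.094248 + 0.046728 = 0.266106 m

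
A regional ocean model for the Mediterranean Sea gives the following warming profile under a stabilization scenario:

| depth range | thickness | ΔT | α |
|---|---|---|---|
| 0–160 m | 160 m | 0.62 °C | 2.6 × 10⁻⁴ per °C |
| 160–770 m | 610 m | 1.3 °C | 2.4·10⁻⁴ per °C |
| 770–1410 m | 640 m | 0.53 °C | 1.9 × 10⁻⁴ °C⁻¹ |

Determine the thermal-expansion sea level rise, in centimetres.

Δh = 28.1 cm

0.62 × 2.6×10⁻⁴ × 160 = 0.025792 m
2.4×10⁻⁴ × 610 × 1.3 = 0.19032 m
1.9×10⁻⁴ × 0.53 × 640 = 0.064448 m
Δh = 0.025792 + 0.19032 + 0.064448 = 0.28056 m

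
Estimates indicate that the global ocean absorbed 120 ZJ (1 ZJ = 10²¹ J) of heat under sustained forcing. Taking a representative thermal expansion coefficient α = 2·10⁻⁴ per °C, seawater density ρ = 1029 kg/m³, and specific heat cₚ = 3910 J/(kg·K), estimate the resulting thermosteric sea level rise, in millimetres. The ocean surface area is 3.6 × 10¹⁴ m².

16.6 mm

Per unit area: Q = 120×10²¹ / (3.6×10¹⁴) ≈ 3.333×10⁸ J/m²
Δh = αQ/(ρcₚ) = 2×10⁻⁴ × 3.333×10⁸ / (1029 × 3910) ≈ 0.016568 m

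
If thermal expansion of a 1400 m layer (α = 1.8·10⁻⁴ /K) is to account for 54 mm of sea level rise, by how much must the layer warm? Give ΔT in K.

ΔT = Δh/(αH) = 0.054 / (1.8×10⁻⁴ × 1400) ≈ 0.2143 K

0.214 K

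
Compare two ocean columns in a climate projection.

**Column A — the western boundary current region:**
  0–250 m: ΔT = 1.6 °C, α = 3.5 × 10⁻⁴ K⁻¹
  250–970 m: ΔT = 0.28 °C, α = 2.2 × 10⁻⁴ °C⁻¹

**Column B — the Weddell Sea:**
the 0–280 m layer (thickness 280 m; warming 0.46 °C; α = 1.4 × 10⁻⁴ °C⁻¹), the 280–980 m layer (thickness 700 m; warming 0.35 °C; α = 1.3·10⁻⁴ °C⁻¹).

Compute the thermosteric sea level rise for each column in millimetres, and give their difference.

A 1.6 × 250 × 3.5×10⁻⁴ = 0.14000 m
A 250–970 m: 2.2×10⁻⁴ × 720 × 0.28 = 0.044352 m
A total: 0.184352 m
B 0–280 m: 280 × 0.46 × 1.4×10⁻⁴ = 0.018032 m
B 280–980 m: 700 × 0.35 × 1.3×10⁻⁴ = 0.03185 m
B total: 0.049882 m
Difference: 0.184352 − 0.049882 = 0.13447 m

Δh_A ≈ 184 mm, Δh_B ≈ 49.9 mm; difference ≈ 134 mm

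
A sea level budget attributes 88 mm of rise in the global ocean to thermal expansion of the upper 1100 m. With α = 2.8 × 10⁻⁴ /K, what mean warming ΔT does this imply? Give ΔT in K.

ΔT = Δh/(αH) = 0.088 / (2.8×10⁻⁴ × 1100) ≈ 0.2857 K

ΔT ≈ 0.286 K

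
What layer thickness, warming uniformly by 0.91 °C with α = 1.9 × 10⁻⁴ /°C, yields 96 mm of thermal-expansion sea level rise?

H = Δh/(αΔT) = 0.096 / (1.9×10⁻⁴ × 0.91) ≈ 555.2 m

555 m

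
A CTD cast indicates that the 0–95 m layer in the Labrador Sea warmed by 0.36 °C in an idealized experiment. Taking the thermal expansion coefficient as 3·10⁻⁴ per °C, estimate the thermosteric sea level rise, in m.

Δh = αΔT·H = 3×10⁻⁴ × 0.36 × 95 = 0.01026 m

about 0.0103 m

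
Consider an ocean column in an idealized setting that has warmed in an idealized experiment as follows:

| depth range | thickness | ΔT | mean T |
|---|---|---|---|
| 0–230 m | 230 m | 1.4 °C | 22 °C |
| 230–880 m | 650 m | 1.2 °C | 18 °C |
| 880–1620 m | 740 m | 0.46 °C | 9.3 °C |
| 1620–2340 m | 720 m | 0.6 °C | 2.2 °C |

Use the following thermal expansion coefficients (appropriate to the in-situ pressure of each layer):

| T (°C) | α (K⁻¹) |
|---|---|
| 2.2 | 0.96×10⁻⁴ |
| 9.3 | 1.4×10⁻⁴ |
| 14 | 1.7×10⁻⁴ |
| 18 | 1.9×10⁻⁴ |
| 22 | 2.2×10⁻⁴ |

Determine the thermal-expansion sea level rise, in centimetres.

Layer 1 at 22 °C → α = 2.2×10⁻⁴ K⁻¹
Layer 2 at 18 °C → α = 1.9×10⁻⁴ K⁻¹
Layer 3 at 9.3 °C → α = 1.4×10⁻⁴ K⁻¹
Layer 4 at 2.2 °C → α = 0.96×10⁻⁴ K⁻¹
Layer 1: 1.4 × 2.2×10⁻⁴ × 230 = 0.07084 m
230–880 m: 650 × 1.9×10⁻⁴ × 1.2 = 0.14820 m
Layer 3: 740 × 0.46 × 1.4×10⁻⁴ = 0.047656 m
Layer 4: 0.96×10⁻⁴ × 0.6 × 720 = 0.041472 m
Δh = 0.07084 + 0.14820 + 0.047656 + 0.041472 = 0.308168 m

30.8 cm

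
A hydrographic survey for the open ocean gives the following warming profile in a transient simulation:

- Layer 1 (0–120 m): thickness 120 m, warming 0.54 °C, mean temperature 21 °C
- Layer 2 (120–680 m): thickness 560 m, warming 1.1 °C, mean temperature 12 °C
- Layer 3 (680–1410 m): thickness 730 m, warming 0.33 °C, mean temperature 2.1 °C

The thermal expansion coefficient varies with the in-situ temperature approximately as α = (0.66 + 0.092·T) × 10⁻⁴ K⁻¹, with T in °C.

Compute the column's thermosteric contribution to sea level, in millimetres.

Layer 1: α = (0.66 + 0.092×21)×10⁻⁴ = 2.592×10⁻⁴ K⁻¹
Layer 2: α = (0.66 + 0.092×12)×10⁻⁴ = 1.764×10⁻⁴ K⁻¹
Layer 3: α = (0.66 + 0.092×2.1)×10⁻⁴ = 0.8532×10⁻⁴ K⁻¹
120 × 2.592×10⁻⁴ × 0.54 = 0.01679616 m
120–680 m: 560 × 1.764×10⁻⁴ × 1.1 = 0.1086624 m
680–1410 m: 0.33 × 730 × 0.8532×10⁻⁴ = 0.020553588 m
Δh = 0.01679616 + 0.1086624 + 0.020553588 = 0.146012148 m ≈ 150 mm

150 mm of thermosteric rise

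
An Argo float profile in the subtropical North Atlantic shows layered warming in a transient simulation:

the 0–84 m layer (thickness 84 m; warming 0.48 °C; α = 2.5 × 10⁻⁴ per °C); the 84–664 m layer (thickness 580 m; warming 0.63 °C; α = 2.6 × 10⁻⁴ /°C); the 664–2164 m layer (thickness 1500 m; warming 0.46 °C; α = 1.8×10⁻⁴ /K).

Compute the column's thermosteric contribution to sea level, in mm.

about 229 mm

Layer 1: 2.5×10⁻⁴ × 0.48 × 84 = 0.01008 m
Layer 2: 0.63 × 580 × 2.6×10⁻⁴ = 0.095004 m
664–2164 m: 1.8×10⁻⁴ × 1500 × 0.46 = 0.12420 m
Δh = 0.01008 + 0.095004 + 0.12420 = 0.229284 m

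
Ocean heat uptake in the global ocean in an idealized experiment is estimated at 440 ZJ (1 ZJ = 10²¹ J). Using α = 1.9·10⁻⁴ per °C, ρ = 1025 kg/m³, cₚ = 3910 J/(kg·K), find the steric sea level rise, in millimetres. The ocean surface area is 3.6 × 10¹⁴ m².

Per unit area: Q = 440×10²¹ / (3.6×10¹⁴) ≈ 1.222×10⁹ J/m²
Δh = αQ/(ρcₚ) = 1.9×10⁻⁴ × 1.222×10⁹ / (1025 × 3910) ≈ 0.057933 m

57.9 mm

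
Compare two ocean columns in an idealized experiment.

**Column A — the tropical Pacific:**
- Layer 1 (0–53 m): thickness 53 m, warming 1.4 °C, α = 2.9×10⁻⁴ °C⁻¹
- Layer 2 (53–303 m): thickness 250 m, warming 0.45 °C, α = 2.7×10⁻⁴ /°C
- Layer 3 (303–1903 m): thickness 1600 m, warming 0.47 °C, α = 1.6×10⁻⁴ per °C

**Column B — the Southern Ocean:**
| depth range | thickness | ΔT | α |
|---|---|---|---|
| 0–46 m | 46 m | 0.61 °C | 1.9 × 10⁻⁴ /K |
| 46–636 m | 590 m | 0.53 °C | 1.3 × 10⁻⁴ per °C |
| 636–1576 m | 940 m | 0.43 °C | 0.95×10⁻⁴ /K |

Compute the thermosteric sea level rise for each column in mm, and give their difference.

A: 170 mm; B: 84 mm; difference 88 mm

A 1.4 × 53 × 2.9×10⁻⁴ = 0.021518 m
A 2.7×10⁻⁴ × 0.45 × 250 = 0.030375 m
A 0.47 × 1600 × 1.6×10⁻⁴ = 0.12032 m
A total: 0.172213 m
B Layer 1: 0.61 × 46 × 1.9×10⁻⁴ = 0.0053314 m
B 46–636 m: 0.53 × 1.3×10⁻⁴ × 590 = 0.040651 m
B 636–1576 m: 0.95×10⁻⁴ × 940 × 0.43 = 0.038399 m
B total: 0.0843814 m
Difference: 0.172213 − 0.0843814 = 0.0878316 m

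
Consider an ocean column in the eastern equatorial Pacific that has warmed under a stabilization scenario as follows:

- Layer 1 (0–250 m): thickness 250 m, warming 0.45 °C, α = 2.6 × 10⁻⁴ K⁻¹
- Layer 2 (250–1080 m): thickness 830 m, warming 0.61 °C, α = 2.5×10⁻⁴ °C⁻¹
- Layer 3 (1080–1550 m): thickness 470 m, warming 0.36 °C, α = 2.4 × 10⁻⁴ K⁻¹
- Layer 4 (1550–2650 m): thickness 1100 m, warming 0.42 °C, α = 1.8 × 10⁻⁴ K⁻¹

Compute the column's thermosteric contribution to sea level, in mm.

Layer 1: 2.6×10⁻⁴ × 0.45 × 250 = 0.02925 m
250–1080 m: 830 × 0.61 × 2.5×10⁻⁴ = 0.126575 m
1080–1550 m: 0.36 × 470 × 2.4×10⁻⁴ = 0.040608 m
1550–2650 m: 1.8×10⁻⁴ × 0.42 × 1100 = 0.08316 m
Δh = 0.02925 + 0.126575 + 0.040608 + 0.08316 = 0.279593 m

about 280 mm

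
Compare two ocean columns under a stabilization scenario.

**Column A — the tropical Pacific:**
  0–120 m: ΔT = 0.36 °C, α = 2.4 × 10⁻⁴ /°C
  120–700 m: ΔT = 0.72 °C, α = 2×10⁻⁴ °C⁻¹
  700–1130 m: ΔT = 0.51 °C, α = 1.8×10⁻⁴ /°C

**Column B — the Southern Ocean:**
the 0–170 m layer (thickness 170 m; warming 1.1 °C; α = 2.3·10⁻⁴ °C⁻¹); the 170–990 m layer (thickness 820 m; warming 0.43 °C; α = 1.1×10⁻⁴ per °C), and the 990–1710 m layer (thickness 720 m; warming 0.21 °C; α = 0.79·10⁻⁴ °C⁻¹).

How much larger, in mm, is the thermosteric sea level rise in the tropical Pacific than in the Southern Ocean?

A Layer 1: 120 × 0.36 × 2.4×10⁻⁴ = 0.010368 m
A Layer 2: 0.72 × 2×10⁻⁴ × 580 = 0.08352 m
A Layer 3: 430 × 0.51 × 1.8×10⁻⁴ = 0.039474 m
A total: 0.133362 m
B Layer 1: 2.3×10⁻⁴ × 170 × 1.1 = 0.04301 m
B Layer 2: 1.1×10⁻⁴ × 820 × 0.43 = 0.038786 m
B 720 × 0.79×10⁻⁴ × 0.21 = 0.0119448 m
B total: 0.0937408 m
Difference: 0.133362 − 0.0937408 = 0.0396212 m

40 mm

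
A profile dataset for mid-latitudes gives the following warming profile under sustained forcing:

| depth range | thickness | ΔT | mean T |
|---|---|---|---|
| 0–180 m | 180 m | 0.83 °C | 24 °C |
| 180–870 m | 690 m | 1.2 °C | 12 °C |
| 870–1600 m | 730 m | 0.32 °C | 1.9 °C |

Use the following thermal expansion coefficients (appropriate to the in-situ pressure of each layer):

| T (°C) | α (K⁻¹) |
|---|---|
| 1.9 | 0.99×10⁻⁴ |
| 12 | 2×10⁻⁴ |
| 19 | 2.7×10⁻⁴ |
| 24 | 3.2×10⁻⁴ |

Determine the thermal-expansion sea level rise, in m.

0.24 m

Layer 1 at 24 °C → α = 3.2×10⁻⁴ K⁻¹
Layer 2 at 12 °C → α = 2×10⁻⁴ K⁻¹
Layer 3 at 1.9 °C → α = 0.99×10⁻⁴ K⁻¹
3.2×10⁻⁴ × 180 × 0.83 = 0.047808 m
690 × 2×10⁻⁴ × 1.2 = 0.16560 m
Layer 3: 0.32 × 730 × 0.99×10⁻⁴ = 0.0231264 m
Δh = 0.047808 + 0.16560 + 0.0231264 = 0.2365344 m ≈ 0.24 m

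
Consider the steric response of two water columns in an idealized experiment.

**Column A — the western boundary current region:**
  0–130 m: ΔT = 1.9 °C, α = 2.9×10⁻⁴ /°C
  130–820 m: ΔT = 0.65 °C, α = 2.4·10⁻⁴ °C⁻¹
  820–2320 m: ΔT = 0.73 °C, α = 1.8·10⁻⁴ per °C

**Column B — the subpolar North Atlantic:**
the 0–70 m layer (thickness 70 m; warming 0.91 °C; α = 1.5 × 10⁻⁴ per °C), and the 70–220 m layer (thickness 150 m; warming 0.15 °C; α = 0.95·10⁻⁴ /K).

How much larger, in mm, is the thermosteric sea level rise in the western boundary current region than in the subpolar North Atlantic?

365 mm larger

A Layer 1: 130 × 1.9 × 2.9×10⁻⁴ = 0.07163 m
A 130–820 m: 690 × 0.65 × 2.4×10⁻⁴ = 0.10764 m
A Layer 3: 1.8×10⁻⁴ × 1500 × 0.73 = 0.19710 m
A total: 0.37637 m
B Layer 1: 0.91 × 1.5×10⁻⁴ × 70 = 0.009555 m
B Layer 2: 0.15 × 150 × 0.95×10⁻⁴ = 0.0021375 m
B total: 0.0116925 m
Difference: 0.37637 − 0.0116925 = 0.3646775 m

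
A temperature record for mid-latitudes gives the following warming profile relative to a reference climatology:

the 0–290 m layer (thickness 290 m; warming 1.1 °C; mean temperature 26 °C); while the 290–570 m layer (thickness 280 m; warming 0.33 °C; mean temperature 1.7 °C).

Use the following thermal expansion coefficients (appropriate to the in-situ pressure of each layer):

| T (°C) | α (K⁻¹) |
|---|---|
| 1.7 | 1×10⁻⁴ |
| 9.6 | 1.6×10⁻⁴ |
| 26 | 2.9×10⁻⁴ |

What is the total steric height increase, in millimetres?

100 mm

Layer 1 at 26 °C → α = 2.9×10⁻⁴ K⁻¹
Layer 2 at 1.7 °C → α = 1×10⁻⁴ K⁻¹
290 × 2.9×10⁻⁴ × 1.1 = 0.09251 m
290–570 m: 1×10⁻⁴ × 0.33 × 280 = 0.00924 m
Δh = 0.09251 + 0.00924 = 0.10175 m ≈ 100 mm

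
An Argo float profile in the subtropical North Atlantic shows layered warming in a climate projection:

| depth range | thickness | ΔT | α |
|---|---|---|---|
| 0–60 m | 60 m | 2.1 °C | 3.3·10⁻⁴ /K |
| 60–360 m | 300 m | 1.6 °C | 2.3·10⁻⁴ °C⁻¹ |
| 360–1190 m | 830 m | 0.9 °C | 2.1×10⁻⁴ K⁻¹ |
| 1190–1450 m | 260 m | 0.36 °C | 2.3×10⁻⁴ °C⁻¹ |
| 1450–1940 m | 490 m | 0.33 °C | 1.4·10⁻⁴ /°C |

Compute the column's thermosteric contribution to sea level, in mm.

60 × 2.1 × 3.3×10⁻⁴ = 0.04158 m
60–360 m: 1.6 × 2.3×10⁻⁴ × 300 = 0.11040 m
830 × 2.1×10⁻⁴ × 0.9 = 0.15687 m
Layer 4: 260 × 0.36 × 2.3×10⁻⁴ = 0.021528 m
490 × 1.4×10⁻⁴ × 0.33 = 0.022638 m
Δh = 0.04158 + 0.11040 + 0.15687 + 0.021528 + 0.022638 = 0.353016 m

350 mm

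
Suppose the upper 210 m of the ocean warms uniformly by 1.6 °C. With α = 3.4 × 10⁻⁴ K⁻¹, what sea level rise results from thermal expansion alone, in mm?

Δh = αΔT·H = 3.4×10⁻⁴ × 1.6 × 210 = 0.11424 m

Δh ≈ 110 mm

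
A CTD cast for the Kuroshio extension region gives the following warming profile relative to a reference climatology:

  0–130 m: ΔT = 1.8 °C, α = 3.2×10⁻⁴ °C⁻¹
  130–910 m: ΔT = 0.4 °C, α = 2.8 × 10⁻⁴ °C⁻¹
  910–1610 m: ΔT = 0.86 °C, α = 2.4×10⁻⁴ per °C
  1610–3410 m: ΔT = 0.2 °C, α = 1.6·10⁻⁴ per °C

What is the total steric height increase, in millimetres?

364 mm

Layer 1: 1.8 × 3.2×10⁻⁴ × 130 = 0.07488 m
Layer 2: 2.8×10⁻⁴ × 780 × 0.4 = 0.08736 m
910–1610 m: 700 × 0.86 × 2.4×10⁻⁴ = 0.14448 m
Layer 4: 0.2 × 1800 × 1.6×10⁻⁴ = 0.05760 m
Δh = 0.07488 + 0.08736 + 0.14448 + 0.05760 = 0.36432 m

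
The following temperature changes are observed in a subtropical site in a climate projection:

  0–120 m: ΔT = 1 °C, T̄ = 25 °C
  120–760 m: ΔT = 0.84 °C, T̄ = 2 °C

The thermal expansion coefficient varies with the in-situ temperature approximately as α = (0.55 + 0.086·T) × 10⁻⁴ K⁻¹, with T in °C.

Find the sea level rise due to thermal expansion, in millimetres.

about 71 mm

Layer 1: α = (0.55 + 0.086×25)×10⁻⁴ = 2.7×10⁻⁴ K⁻¹
Layer 2: α = (0.55 + 0.086×2)×10⁻⁴ = 0.722×10⁻⁴ K⁻¹
Layer 1: 2.7×10⁻⁴ × 120 × 1 = 0.03240 m
0.722×10⁻⁴ × 0.84 × 640 = 0.03881472 m
Δh = 0.03240 + 0.03881472 = 0.07121472 m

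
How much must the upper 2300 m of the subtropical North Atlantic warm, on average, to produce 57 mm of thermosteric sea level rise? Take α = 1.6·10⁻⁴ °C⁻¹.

ΔT = Δh/(αH) = 0.057 / (1.6×10⁻⁴ × 2300) ≈ 0.1549 K

about 0.15 K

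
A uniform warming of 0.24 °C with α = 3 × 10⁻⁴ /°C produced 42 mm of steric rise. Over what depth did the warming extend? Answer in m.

H = Δh/(αΔT) = 0.042 / (3×10⁻⁴ × 0.24) ≈ 583.3 m

H ≈ 583 m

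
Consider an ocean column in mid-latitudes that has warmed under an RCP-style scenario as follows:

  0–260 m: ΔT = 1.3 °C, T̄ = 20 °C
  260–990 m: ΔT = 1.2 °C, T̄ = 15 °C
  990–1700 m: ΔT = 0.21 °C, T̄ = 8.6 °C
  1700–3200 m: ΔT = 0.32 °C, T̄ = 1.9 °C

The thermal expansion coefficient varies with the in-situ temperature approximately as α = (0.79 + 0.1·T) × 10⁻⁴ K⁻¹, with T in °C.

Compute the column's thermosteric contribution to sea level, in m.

about 0.367 m

Layer 1: α = (0.79 + 0.1×20)×10⁻⁴ = 2.79×10⁻⁴ K⁻¹
Layer 2: α = (0.79 + 0.1×15)×10⁻⁴ = 2.29×10⁻⁴ K⁻¹
Layer 3: α = (0.79 + 0.1×8.6)×10⁻⁴ = 1.65×10⁻⁴ K⁻¹
Layer 4: α = (0.79 + 0.1×1.9)×10⁻⁴ = 0.98×10⁻⁴ K⁻¹
0–260 m: 2.79×10⁻⁴ × 1.3 × 260 = 0.094302 m
1.2 × 730 × 2.29×10⁻⁴ = 0.200604 m
Layer 3: 1.65×10⁻⁴ × 710 × 0.21 = 0.0246015 m
1700–3200 m: 0.32 × 0.98×10⁻⁴ × 1500 = 0.04704 m
Δh = 0.094302 + 0.200604 + 0.0246015 + 0.04704 = 0.3665475 m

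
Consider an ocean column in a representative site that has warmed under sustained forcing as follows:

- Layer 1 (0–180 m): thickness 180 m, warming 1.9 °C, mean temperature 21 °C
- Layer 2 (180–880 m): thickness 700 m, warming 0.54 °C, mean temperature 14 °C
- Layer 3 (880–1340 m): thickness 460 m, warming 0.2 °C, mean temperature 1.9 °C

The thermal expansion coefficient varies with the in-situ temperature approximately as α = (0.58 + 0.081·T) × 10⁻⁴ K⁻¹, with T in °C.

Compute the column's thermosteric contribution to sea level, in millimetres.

150 mm

Layer 1: α = (0.58 + 0.081×21)×10⁻⁴ = 2.281×10⁻⁴ K⁻¹
Layer 2: α = (0.58 + 0.081×14)×10⁻⁴ = 1.714×10⁻⁴ K⁻¹
Layer 3: α = (0.58 + 0.081×1.9)×10⁻⁴ = 0.7339×10⁻⁴ K⁻¹
0–180 m: 2.281×10⁻⁴ × 1.9 × 180 = 0.0780102 m
0.54 × 1.714×10⁻⁴ × 700 = 0.0647892 m
Layer 3: 0.7339×10⁻⁴ × 0.2 × 460 = 0.00675188 m
Δh = 0.0780102 + 0.0647892 + 0.00675188 = 0.14955128 m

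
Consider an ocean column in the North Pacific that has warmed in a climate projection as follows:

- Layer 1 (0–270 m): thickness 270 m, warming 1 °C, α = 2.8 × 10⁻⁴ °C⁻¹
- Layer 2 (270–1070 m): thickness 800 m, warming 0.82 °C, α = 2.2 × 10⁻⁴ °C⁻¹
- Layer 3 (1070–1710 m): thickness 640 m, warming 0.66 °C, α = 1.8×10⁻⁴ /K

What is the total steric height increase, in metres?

Layer 1: 270 × 1 × 2.8×10⁻⁴ = 0.07560 m
Layer 2: 800 × 2.2×10⁻⁴ × 0.82 = 0.14432 m
Layer 3: 0.66 × 640 × 1.8×10⁻⁴ = 0.076032 m
Δh = 0.07560 + 0.14432 + 0.076032 = 0.295952 m ≈ 0.296 m

about 0.296 m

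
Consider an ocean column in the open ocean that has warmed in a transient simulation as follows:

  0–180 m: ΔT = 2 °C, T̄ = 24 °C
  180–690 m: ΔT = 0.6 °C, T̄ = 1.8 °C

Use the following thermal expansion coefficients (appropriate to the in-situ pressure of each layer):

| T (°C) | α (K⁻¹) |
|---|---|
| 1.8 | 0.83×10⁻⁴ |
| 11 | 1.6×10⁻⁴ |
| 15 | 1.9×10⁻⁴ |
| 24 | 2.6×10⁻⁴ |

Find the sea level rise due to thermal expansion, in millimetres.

Layer 1 at 24 °C → α = 2.6×10⁻⁴ K⁻¹
Layer 2 at 1.8 °C → α = 0.83×10⁻⁴ K⁻¹
Layer 1: 2 × 2.6×10⁻⁴ × 180 = 0.09360 m
0.83×10⁻⁴ × 510 × 0.6 = 0.025398 m
Δh = 0.09360 + 0.025398 = 0.118998 m ≈ 119 mm

119 mm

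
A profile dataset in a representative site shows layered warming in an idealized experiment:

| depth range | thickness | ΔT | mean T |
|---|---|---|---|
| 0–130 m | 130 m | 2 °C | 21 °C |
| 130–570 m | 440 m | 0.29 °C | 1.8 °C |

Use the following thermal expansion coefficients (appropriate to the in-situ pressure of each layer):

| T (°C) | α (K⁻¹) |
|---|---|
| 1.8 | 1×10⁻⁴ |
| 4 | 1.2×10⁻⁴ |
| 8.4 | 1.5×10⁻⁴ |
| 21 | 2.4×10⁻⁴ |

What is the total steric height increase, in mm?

Δh = 75 mm

Layer 1 at 21 °C → α = 2.4×10⁻⁴ K⁻¹
Layer 2 at 1.8 °C → α = 1×10⁻⁴ K⁻¹
Layer 1: 2 × 130 × 2.4×10⁻⁴ = 0.06240 m
0.29 × 440 × 1×10⁻⁴ = 0.01276 m
Δh = 0.06240 + 0.01276 = 0.07516 m ≈ 75 mm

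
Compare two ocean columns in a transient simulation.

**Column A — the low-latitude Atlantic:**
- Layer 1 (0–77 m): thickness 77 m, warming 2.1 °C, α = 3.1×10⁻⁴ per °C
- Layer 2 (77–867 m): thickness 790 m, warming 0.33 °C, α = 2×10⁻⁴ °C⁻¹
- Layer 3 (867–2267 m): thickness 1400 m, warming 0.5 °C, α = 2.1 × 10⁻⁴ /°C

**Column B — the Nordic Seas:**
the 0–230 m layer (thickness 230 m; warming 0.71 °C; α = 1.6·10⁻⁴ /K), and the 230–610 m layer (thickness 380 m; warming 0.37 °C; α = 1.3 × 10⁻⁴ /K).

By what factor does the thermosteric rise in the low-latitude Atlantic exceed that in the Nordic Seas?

A 77 × 3.1×10⁻⁴ × 2.1 = 0.050127 m
A Layer 2: 2×10⁻⁴ × 790 × 0.33 = 0.05214 m
A Layer 3: 0.5 × 1400 × 2.1×10⁻⁴ = 0.14700 m
A total: 0.249267 m
B 1.6×10⁻⁴ × 0.71 × 230 = 0.026128 m
B Layer 2: 0.37 × 380 × 1.3×10⁻⁴ = 0.018278 m
B total: 0.044406 m
Ratio: 0.249267 / 0.044406 ≈ 5.613

a factor of 5.61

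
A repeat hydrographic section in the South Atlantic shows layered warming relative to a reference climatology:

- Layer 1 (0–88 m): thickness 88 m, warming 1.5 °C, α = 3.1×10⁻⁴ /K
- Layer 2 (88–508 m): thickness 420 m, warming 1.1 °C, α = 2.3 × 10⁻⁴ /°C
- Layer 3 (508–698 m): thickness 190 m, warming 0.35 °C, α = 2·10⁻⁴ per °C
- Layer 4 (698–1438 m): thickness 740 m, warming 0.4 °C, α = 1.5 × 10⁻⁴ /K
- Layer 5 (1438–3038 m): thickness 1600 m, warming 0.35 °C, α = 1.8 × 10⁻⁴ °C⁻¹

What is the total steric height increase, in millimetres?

0–88 m: 1.5 × 3.1×10⁻⁴ × 88 = 0.04092 m
Layer 2: 1.1 × 420 × 2.3×10⁻⁴ = 0.10626 m
Layer 3: 0.35 × 190 × 2×10⁻⁴ = 0.01330 m
Layer 4: 0.4 × 740 × 1.5×10⁻⁴ = 0.04440 m
1.8×10⁻⁴ × 0.35 × 1600 = 0.10080 m
Δh = 0.04092 + 0.10626 + 0.01330 + 0.04440 + 0.10080 = 0.30568 m ≈ 306 mm

306 mm of thermosteric rise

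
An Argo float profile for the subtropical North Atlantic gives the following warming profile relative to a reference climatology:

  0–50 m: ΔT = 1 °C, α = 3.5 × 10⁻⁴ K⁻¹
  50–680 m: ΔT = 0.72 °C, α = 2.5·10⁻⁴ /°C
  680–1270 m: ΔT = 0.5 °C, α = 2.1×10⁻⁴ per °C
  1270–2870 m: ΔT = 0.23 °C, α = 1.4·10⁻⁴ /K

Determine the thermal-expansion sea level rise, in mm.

240 mm

0–50 m: 3.5×10⁻⁴ × 50 × 1 = 0.01750 m
50–680 m: 0.72 × 630 × 2.5×10⁻⁴ = 0.11340 m
680–1270 m: 0.5 × 590 × 2.1×10⁻⁴ = 0.06195 m
1.4×10⁻⁴ × 0.23 × 1600 = 0.05152 m
Δh = 0.01750 + 0.11340 + 0.06195 + 0.05152 = 0.24437 m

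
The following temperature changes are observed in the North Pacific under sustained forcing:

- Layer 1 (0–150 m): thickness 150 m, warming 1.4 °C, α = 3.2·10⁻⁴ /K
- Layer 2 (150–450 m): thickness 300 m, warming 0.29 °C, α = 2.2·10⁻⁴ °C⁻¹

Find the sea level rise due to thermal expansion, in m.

Δh = 0.086 m

150 × 1.4 × 3.2×10⁻⁴ = 0.06720 m
2.2×10⁻⁴ × 300 × 0.29 = 0.01914 m
Δh = 0.06720 + 0.01914 = 0.08634 m ≈ 0.086 m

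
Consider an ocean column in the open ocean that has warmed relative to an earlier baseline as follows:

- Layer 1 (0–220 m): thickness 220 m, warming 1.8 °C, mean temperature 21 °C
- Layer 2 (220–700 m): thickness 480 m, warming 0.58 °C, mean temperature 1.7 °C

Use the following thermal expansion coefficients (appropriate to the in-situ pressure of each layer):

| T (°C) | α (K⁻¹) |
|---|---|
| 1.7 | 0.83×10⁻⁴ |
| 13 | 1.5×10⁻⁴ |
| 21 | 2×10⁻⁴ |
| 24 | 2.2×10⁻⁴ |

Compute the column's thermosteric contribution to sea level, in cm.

Layer 1 at 21 °C → α = 2×10⁻⁴ K⁻¹
Layer 2 at 1.7 °C → α = 0.83×10⁻⁴ K⁻¹
Layer 1: 2×10⁻⁴ × 220 × 1.8 = 0.07920 m
Layer 2: 0.58 × 480 × 0.83×10⁻⁴ = 0.0231072 m
Δh = 0.07920 + 0.0231072 = 0.1023072 m

10.2 cm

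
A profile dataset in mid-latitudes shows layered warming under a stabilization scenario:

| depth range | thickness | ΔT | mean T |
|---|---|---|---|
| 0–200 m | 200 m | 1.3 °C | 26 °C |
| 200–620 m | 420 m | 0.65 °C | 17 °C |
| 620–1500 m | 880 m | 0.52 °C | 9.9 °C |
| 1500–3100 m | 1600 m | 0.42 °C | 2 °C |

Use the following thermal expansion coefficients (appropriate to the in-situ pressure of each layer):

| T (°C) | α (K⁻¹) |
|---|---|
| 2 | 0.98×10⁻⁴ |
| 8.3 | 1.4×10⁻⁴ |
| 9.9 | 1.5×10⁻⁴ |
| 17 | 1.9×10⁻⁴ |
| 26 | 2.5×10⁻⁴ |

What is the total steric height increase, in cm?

Layer 1 at 26 °C → α = 2.5×10⁻⁴ K⁻¹
Layer 2 at 17 °C → α = 1.9×10⁻⁴ K⁻¹
Layer 3 at 9.9 °C → α = 1.5×10⁻⁴ K⁻¹
Layer 4 at 2 °C → α = 0.98×10⁻⁴ K⁻¹
2.5×10⁻⁴ × 1.3 × 200 = 0.06500 m
Layer 2: 0.65 × 1.9×10⁻⁴ × 420 = 0.05187 m
1.5×10⁻⁴ × 880 × 0.52 = 0.06864 m
0.98×10⁻⁴ × 1600 × 0.42 = 0.065856 m
Δh = 0.06500 + 0.05187 + 0.06864 + 0.065856 = 0.251366 m ≈ 25 cm

25 cm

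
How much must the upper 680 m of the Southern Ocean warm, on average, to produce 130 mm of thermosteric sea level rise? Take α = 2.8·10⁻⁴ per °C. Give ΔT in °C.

ΔT = Δh/(αH) = 0.13 / (2.8×10⁻⁴ × 680) ≈ 0.6828 °C

0.683 °C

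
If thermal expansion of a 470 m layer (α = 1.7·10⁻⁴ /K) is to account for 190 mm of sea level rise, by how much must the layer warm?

2.38 K

ΔT = Δh/(αH) = 0.19 / (1.7×10⁻⁴ × 470) ≈ 2.378 K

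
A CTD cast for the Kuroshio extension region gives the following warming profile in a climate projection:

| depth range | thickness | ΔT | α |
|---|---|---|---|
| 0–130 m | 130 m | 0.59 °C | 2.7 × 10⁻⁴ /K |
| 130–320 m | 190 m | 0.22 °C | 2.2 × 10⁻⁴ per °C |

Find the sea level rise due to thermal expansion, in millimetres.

2.7×10⁻⁴ × 130 × 0.59 = 0.020709 m
2.2×10⁻⁴ × 0.22 × 190 = 0.009196 m
Δh = 0.020709 + 0.009196 = 0.029905 m

30 mm of thermosteric rise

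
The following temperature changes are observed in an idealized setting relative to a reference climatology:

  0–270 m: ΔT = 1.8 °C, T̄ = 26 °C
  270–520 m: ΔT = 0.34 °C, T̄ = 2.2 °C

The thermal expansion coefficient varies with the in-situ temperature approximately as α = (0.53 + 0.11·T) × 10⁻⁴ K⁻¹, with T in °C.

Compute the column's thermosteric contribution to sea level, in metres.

Layer 1: α = (0.53 + 0.11×26)×10⁻⁴ = 3.39×10⁻⁴ K⁻¹
Layer 2: α = (0.53 + 0.11×2.2)×10⁻⁴ = 0.772×10⁻⁴ K⁻¹
Layer 1: 1.8 × 270 × 3.39×10⁻⁴ = 0.164754 m
0.34 × 250 × 0.772×10⁻⁴ = 0.006562 m
Δh = 0.164754 + 0.006562 = 0.171316 m ≈ 0.171 m

Δh = 0.171 m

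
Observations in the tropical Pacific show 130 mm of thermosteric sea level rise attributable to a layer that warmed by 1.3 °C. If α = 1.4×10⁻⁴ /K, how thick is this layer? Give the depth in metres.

H = Δh/(αΔT) = 0.13 / (1.4×10⁻⁴ × 1.3) ≈ 714.3 m

H ≈ 710 m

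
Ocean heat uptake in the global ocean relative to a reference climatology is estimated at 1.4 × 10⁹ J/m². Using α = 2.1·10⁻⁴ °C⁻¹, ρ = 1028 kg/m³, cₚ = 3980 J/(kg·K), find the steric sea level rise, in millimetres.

Δh ≈ 71.9 mm

Δh = αQ/(ρcₚ) = 2.1×10⁻⁴ × 1.4×10⁹ / (1028 × 3980) ≈ 0.071857 m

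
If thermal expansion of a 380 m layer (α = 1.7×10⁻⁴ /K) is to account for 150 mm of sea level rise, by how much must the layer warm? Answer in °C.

ΔT = Δh/(αH) = 0.15 / (1.7×10⁻⁴ × 380) ≈ 2.322 °C

ΔT ≈ 2.32 °C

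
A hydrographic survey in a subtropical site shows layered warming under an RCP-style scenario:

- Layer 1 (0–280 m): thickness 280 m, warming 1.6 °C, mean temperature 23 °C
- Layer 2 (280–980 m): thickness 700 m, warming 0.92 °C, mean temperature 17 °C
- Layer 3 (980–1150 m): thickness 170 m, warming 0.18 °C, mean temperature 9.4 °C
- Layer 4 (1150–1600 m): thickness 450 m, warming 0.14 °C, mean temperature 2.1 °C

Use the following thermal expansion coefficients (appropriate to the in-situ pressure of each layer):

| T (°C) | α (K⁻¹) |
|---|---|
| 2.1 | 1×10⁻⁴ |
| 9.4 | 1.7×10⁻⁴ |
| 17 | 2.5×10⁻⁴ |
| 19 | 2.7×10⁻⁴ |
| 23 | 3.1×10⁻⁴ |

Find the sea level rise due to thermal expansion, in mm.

310 mm

Layer 1 at 23 °C → α = 3.1×10⁻⁴ K⁻¹
Layer 2 at 17 °C → α = 2.5×10⁻⁴ K⁻¹
Layer 3 at 9.4 °C → α = 1.7×10⁻⁴ K⁻¹
Layer 4 at 2.1 °C → α = 1×10⁻⁴ K⁻¹
0–280 m: 3.1×10⁻⁴ × 1.6 × 280 = 0.13888 m
Layer 2: 2.5×10⁻⁴ × 700 × 0.92 = 0.16100 m
Layer 3: 1.7×10⁻⁴ × 170 × 0.18 = 0.005202 m
1×10⁻⁴ × 0.14 × 450 = 0.00630 m
Δh = 0.13888 + 0.16100 + 0.005202 + 0.00630 = 0.311382 m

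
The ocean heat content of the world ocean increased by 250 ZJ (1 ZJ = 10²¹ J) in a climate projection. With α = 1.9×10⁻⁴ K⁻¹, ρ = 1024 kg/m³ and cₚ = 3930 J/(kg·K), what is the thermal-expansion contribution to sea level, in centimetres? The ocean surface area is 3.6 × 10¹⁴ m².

Per unit area: Q = 250×10²¹ / (3.6×10¹⁴) ≈ 6.944×10⁸ J/m²
Δh = αQ/(ρcₚ) = 1.9×10⁻⁴ × 6.944×10⁸ / (1024 × 3930) ≈ 0.032785 m

3.28 cm of thermosteric rise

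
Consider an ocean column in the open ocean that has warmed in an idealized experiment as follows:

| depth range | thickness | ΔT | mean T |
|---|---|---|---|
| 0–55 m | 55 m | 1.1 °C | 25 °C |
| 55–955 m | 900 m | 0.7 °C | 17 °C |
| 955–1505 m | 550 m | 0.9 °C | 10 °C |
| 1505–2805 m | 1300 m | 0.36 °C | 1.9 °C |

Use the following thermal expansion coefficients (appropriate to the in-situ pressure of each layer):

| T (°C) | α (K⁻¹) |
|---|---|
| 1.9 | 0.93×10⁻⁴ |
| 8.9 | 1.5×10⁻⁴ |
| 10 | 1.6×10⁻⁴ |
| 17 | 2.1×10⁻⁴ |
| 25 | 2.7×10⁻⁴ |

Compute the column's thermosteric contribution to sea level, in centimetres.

Δh ≈ 27 cm

Layer 1 at 25 °C → α = 2.7×10⁻⁴ K⁻¹
Layer 2 at 17 °C → α = 2.1×10⁻⁴ K⁻¹
Layer 3 at 10 °C → α = 1.6×10⁻⁴ K⁻¹
Layer 4 at 1.9 °C → α = 0.93×10⁻⁴ K⁻¹
0–55 m: 2.7×10⁻⁴ × 1.1 × 55 = 0.016335 m
55–955 m: 0.7 × 900 × 2.1×10⁻⁴ = 0.13230 m
955–1505 m: 1.6×10⁻⁴ × 0.9 × 550 = 0.07920 m
1505–2805 m: 0.36 × 1300 × 0.93×10⁻⁴ = 0.043524 m
Δh = 0.016335 + 0.13230 + 0.07920 + 0.043524 = 0.271359 m ≈ 27 cm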